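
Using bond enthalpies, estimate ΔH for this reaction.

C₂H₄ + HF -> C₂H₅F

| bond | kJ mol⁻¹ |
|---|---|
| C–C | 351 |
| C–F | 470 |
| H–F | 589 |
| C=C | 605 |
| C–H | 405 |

ΔH ≈ −32 kJ

Bonds broken (reactants):
  C–H: 4 × 405 = 1620
  C=C: 1 × 605 = 605
  H–F: 1 × 589 = 589
  Σ(broken) = 2814 kJ
Bonds formed (products):
  C–C: 1 × 351 = 351
  C–F: 1 × 470 = 470
  C–H: 5 × 405 = 2025
  Σ(formed) = 2846 kJ
ΔH = Σ(broken) − Σ(formed) = 2814 − 2846 = −32 kJ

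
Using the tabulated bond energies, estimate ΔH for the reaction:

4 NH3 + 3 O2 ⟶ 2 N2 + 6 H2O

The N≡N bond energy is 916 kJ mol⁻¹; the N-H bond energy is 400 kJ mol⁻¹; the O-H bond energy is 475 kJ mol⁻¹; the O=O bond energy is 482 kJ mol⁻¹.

Bonds broken (reactants):
  N-H: 12 × 400 = 4800
  O=O: 3 × 482 = 1446
  Σ(broken) = 6246 kJ
Bonds formed (products):
  N≡N: 2 × 916 = 1832
  O-H: 12 × 475 = 5700
  Σ(formed) = 7532 kJ
ΔH = Σ(broken) − Σ(formed) = 6246 − 7532 = −1286 kJ

ΔH ≈ −1286 kJ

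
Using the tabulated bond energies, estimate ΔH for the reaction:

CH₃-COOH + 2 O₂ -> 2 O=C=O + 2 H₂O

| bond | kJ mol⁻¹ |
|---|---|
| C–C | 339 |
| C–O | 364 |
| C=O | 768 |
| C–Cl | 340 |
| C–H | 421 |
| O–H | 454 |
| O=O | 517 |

ΔH ≈ −666 kJ

Bonds broken (reactants):
  C–C: 1 × 339 = 339
  C–H: 3 × 421 = 1263
  C–O: 1 × 364 = 364
  C=O: 1 × 768 = 768
  O–H: 1 × 454 = 454
  O=O: 2 × 517 = 1034
  Σ(broken) = 4222 kJ
Bonds formed (products):
  C=O: 4 × 768 = 3072
  O–H: 4 × 454 = 1816
  Σ(formed) = 4888 kJ
ΔH = Σ(broken) − Σ(formed) = 4222 − 4888 = −666 kJ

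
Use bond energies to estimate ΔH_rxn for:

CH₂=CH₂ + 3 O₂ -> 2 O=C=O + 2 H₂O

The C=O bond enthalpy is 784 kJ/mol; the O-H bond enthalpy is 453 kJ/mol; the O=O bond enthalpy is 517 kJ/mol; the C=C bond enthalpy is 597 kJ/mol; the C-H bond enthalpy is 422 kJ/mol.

Bonds broken (reactants):
  C-H: 4 × 422 = 1688
  C=C: 1 × 597 = 597
  O=O: 3 × 517 = 1551
  Σ(broken) = 3836 kJ
Bonds formed (products):
  C=O: 4 × 784 = 3136
  O-H: 4 × 453 = 1812
  Σ(formed) = 4948 kJ
ΔH = Σ(broken) − Σ(formed) = 3836 − 4948 = −1112 kJ

ΔH ≈ −1112 kJ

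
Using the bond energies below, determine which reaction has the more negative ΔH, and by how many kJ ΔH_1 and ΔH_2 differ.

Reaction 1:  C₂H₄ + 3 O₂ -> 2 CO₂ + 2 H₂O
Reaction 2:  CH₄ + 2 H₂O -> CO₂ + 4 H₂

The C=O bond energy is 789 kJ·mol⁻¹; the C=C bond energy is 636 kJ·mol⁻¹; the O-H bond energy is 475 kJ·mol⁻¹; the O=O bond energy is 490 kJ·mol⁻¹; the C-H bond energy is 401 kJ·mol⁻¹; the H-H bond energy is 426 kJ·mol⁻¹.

Reaction 1:
  Bonds broken (reactants):
    C-H: 4 × 401 = 1604
    C=C: 1 × 636 = 636
    O=O: 3 × 490 = 1470
    Σ(broken) = 3710 kJ
  Bonds formed (products):
    C=O: 4 × 789 = 3156
    O-H: 4 × 475 = 1900
    Σ(formed) = 5056 kJ
  ΔH_1 = 3710 − 5056 = −1346 kJ
Reaction 2:
  Bonds broken (reactants):
    C-H: 4 × 401 = 1604
    O-H: 4 × 475 = 1900
    Σ(broken) = 3504 kJ
  Bonds formed (products):
    C=O: 2 × 789 = 1578
    H-H: 4 × 426 = 1704
    Σ(formed) = 3282 kJ
  ΔH_2 = 3504 − 3282 = +222 kJ
ΔH_1 − ΔH_2 = −1568 kJ, so reaction 1 has the more negative ΔH; |ΔH_1 − ΔH_2| = 1568 kJ.

Reaction 1, by 1568 kJ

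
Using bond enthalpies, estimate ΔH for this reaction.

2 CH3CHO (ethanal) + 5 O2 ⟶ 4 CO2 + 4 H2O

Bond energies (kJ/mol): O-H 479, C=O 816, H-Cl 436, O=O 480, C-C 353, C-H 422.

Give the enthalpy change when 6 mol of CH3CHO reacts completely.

ΔH = −6738 kJ

Bonds broken (reactants):
  C-C: 2 × 353 = 706
  C-H: 8 × 422 = 3376
  C=O: 2 × 816 = 1632
  O=O: 5 × 480 = 2400
  Σ(broken) = 8114 kJ
Bonds formed (products):
  C=O: 8 × 816 = 6528
  O-H: 8 × 479 = 3832
  Σ(formed) = 10360 kJ
ΔH = Σ(broken) − Σ(formed) = 8114 − 10360 = −2246 kJ
For 3× the reaction as written: 3 × (−2246) = −6738 kJ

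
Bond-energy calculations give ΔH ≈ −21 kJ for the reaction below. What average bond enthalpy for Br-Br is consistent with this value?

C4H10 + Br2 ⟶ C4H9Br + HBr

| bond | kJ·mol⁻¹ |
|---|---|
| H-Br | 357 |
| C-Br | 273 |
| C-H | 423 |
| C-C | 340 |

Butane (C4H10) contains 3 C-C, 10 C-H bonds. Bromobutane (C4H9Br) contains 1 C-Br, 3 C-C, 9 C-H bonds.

D(Br-Br) ≈ 186 kJ/mol

Let D be the Br-Br bond energy.
Σ(broken) = 1×D + 3×340 + 10×423 = 5250 + D
Σ(formed) = 1×273 + 3×340 + 9×423 + 1×357 = 5457
ΔH = Σ(broken) − Σ(formed) = (5250 + D) − (5457) = −207 + D
Setting this equal to −21 kJ gives D = 186 kJ/mol.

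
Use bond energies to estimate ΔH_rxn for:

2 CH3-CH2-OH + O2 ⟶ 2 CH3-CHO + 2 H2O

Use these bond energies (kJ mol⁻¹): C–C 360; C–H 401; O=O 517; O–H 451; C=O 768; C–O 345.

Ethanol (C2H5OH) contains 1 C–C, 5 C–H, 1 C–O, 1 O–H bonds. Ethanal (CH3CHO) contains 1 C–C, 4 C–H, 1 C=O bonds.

Bonds broken (reactants):
  C–C: 2 × 360 = 720
  C–H: 10 × 401 = 4010
  C–O: 2 × 345 = 690
  O–H: 2 × 451 = 902
  O=O: 1 × 517 = 517
  Σ(broken) = 6839 kJ
Bonds formed (products):
  C–C: 2 × 360 = 720
  C–H: 8 × 401 = 3208
  C=O: 2 × 768 = 1536
  O–H: 4 × 451 = 1804
  Σ(formed) = 7268 kJ
ΔH = Σ(broken) − Σ(formed) = 6839 − 7268 = −429 kJ

ΔH ≈ −429 kJ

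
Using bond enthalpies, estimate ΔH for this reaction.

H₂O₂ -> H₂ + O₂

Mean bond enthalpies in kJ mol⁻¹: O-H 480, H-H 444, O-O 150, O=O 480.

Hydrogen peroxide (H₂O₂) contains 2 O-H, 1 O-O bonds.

Bonds broken (reactants):
  O-H: 2 × 480 = 960
  O-O: 1 × 150 = 150
  Σ(broken) = 1110 kJ
Bonds formed (products):
  H-H: 1 × 444 = 444
  O=O: 1 × 480 = 480
  Σ(formed) = 924 kJ
ΔH = Σ(broken) − Σ(formed) = 1110 − 924 = +186 kJ

ΔH ≈ +186 kJ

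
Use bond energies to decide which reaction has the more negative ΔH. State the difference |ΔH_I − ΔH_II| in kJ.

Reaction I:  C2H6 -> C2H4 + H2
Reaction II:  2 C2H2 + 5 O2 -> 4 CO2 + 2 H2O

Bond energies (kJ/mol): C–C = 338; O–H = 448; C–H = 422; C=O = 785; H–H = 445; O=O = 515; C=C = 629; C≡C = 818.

Reaction II, by 2281 kJ

Reaction I:
  Bonds broken (reactants):
    C–C: 1 × 338 = 338
    C–H: 6 × 422 = 2532
    Σ(broken) = 2870 kJ
  Bonds formed (products):
    C–H: 4 × 422 = 1688
    C=C: 1 × 629 = 629
    H–H: 1 × 445 = 445
    Σ(formed) = 2762 kJ
  ΔH_I = 2870 − 2762 = +108 kJ
Reaction II:
  Bonds broken (reactants):
    C≡C: 2 × 818 = 1636
    C–H: 4 × 422 = 1688
    O=O: 5 × 515 = 2575
    Σ(broken) = 5899 kJ
  Bonds formed (products):
    C=O: 8 × 785 = 6280
    O–H: 4 × 448 = 1792
    Σ(formed) = 8072 kJ
  ΔH_II = 5899 − 8072 = −2173 kJ
ΔH_I − ΔH_II = +2281 kJ, so reaction II has the more negative ΔH; |ΔH_I − ΔH_II| = 2281 kJ.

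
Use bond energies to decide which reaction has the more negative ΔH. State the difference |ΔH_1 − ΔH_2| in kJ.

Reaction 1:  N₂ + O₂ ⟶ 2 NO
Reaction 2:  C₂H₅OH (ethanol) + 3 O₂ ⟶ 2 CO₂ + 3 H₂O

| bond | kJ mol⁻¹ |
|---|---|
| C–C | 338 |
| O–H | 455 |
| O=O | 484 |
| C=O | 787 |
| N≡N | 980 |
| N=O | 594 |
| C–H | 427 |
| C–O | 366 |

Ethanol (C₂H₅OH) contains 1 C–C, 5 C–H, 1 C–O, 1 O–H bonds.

Reaction 1:
  Bonds broken (reactants):
    N≡N: 1 × 980 = 980
    O=O: 1 × 484 = 484
    Σ(broken) = 1464 kJ
  Bonds formed (products):
    N=O: 2 × 594 = 1188
    Σ(formed) = 1188 kJ
  ΔH_1 = 1464 − 1188 = +276 kJ
Reaction 2:
  Bonds broken (reactants):
    C–C: 1 × 338 = 338
    C–H: 5 × 427 = 2135
    C–O: 1 × 366 = 366
    O–H: 1 × 455 = 455
    O=O: 3 × 484 = 1452
    Σ(broken) = 4746 kJ
  Bonds formed (products):
    C=O: 4 × 787 = 3148
    O–H: 6 × 455 = 2730
    Σ(formed) = 5878 kJ
  ΔH_2 = 4746 − 5878 = −1132 kJ
ΔH_1 − ΔH_2 = +1408 kJ, so reaction 2 has the more negative ΔH; |ΔH_1 − ΔH_2| = 1408 kJ.

Reaction 2, by 1408 kJ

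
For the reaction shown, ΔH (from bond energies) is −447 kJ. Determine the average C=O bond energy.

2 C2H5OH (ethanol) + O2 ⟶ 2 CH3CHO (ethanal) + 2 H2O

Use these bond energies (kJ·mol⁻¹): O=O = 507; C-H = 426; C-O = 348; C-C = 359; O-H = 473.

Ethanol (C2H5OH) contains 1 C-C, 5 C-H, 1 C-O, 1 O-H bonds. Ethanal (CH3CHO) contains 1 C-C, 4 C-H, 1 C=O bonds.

D(C=O) ≈ 778 kJ/mol

Let D be the C=O bond energy.
Σ(broken) = 2×359 + 10×426 + 2×348 + 2×473 + 1×507 = 7127
Σ(formed) = 2×359 + 8×426 + 2×D + 4×473 = 6018 + 2D
ΔH = Σ(broken) − Σ(formed) = (7127) − (6018 + 2D) = +1109 − 2D
Setting this equal to −447 kJ gives 2D = 1556, so D = 778 kJ/mol.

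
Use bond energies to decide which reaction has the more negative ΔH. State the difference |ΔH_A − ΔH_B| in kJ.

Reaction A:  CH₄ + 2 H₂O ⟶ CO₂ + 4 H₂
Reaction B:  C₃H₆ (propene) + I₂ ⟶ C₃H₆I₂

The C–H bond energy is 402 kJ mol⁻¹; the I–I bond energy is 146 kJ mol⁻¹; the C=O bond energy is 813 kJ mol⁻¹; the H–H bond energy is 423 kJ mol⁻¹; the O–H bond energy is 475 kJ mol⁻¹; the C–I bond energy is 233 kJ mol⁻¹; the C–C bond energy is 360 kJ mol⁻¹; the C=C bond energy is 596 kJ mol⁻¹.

Reaction B, by 274 kJ

Reaction A:
  Bonds broken (reactants):
    C–H: 4 × 402 = 1608
    O–H: 4 × 475 = 1900
    Σ(broken) = 3508 kJ
  Bonds formed (products):
    C=O: 2 × 813 = 1626
    H–H: 4 × 423 = 1692
    Σ(formed) = 3318 kJ
  ΔH_A = 3508 − 3318 = +190 kJ
Reaction B:
  Bonds broken (reactants):
    C–C: 1 × 360 = 360
    C–H: 6 × 402 = 2412
    C=C: 1 × 596 = 596
    I–I: 1 × 146 = 146
    Σ(broken) = 3514 kJ
  Bonds formed (products):
    C–C: 2 × 360 = 720
    C–H: 6 × 402 = 2412
    C–I: 2 × 233 = 466
    Σ(formed) = 3598 kJ
  ΔH_B = 3514 − 3598 = −84 kJ
ΔH_A − ΔH_B = +274 kJ, so reaction B has the more negative ΔH; |ΔH_A − ΔH_B| = 274 kJ.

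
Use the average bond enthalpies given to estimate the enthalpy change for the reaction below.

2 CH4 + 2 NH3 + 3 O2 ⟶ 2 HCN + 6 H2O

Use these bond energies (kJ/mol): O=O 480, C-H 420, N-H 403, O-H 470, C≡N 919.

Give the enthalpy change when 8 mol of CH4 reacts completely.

Bonds broken (reactants):
  C-H: 8 × 420 = 3360
  N-H: 6 × 403 = 2418
  O=O: 3 × 480 = 1440
  Σ(broken) = 7218 kJ
Bonds formed (products):
  C≡N: 2 × 919 = 1838
  C-H: 2 × 420 = 840
  O-H: 12 × 470 = 5640
  Σ(formed) = 8318 kJ
ΔH = Σ(broken) − Σ(formed) = 7218 − 8318 = −1100 kJ
For 4× the reaction as written: 4 × (−1100) = −4400 kJ

ΔH = −4400 kJ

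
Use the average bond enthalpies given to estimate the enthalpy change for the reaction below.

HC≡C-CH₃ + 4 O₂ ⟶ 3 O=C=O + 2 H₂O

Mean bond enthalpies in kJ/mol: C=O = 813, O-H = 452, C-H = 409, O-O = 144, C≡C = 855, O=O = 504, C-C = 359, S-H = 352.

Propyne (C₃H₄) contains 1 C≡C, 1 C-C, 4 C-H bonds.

Bonds broken (reactants):
  C≡C: 1 × 855 = 855
  C-C: 1 × 359 = 359
  C-H: 4 × 409 = 1636
  O=O: 4 × 504 = 2016
  Σ(broken) = 4866 kJ
Bonds formed (products):
  C=O: 6 × 813 = 4878
  O-H: 4 × 452 = 1808
  Σ(formed) = 6686 kJ
ΔH = Σ(broken) − Σ(formed) = 4866 − 6686 = −1820 kJ

ΔH ≈ −1820 kJ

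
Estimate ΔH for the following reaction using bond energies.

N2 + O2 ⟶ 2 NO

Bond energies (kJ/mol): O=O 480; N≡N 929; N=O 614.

Bonds broken (reactants):
  N≡N: 1 × 929 = 929
  O=O: 1 × 480 = 480
  Σ(broken) = 1409 kJ
Bonds formed (products):
  N=O: 2 × 614 = 1228
  Σ(formed) = 1228 kJ
ΔH = Σ(broken) − Σ(formed) = 1409 − 1228 = +181 kJ

ΔH ≈ +181 kJ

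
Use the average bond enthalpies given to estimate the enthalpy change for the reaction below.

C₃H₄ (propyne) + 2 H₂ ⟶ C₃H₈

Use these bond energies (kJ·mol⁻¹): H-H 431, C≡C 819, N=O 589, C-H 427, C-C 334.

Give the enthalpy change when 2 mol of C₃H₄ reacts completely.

ΔH = −722 kJ

Bonds broken (reactants):
  C≡C: 1 × 819 = 819
  C-C: 1 × 334 = 334
  C-H: 4 × 427 = 1708
  H-H: 2 × 431 = 862
  Σ(broken) = 3723 kJ
Bonds formed (products):
  C-C: 2 × 334 = 668
  C-H: 8 × 427 = 3416
  Σ(formed) = 4084 kJ
ΔH = Σ(broken) − Σ(formed) = 3723 − 4084 = −361 kJ
For 2× the reaction as written: 2 × (−361) = −722 kJ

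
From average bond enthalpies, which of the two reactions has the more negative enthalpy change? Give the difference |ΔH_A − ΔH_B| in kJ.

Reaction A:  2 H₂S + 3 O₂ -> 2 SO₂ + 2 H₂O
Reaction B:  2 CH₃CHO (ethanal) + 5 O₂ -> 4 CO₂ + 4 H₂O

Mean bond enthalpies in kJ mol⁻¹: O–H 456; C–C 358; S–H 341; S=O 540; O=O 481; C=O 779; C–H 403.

Reaction A:
  Bonds broken (reactants):
    O=O: 3 × 481 = 1443
    S–H: 4 × 341 = 1364
    Σ(broken) = 2807 kJ
  Bonds formed (products):
    O–H: 4 × 456 = 1824
    S=O: 4 × 540 = 2160
    Σ(formed) = 3984 kJ
  ΔH_A = 2807 − 3984 = −1177 kJ
Reaction B:
  Bonds broken (reactants):
    C–C: 2 × 358 = 716
    C–H: 8 × 403 = 3224
    C=O: 2 × 779 = 1558
    O=O: 5 × 481 = 2405
    Σ(broken) = 7903 kJ
  Bonds formed (products):
    C=O: 8 × 779 = 6232
    O–H: 8 × 456 = 3648
    Σ(formed) = 9880 kJ
  ΔH_B = 7903 − 9880 = −1977 kJ
ΔH_A − ΔH_B = +800 kJ, so reaction B has the more negative ΔH; |ΔH_A − ΔH_B| = 800 kJ.

Reaction B, by 800 kJ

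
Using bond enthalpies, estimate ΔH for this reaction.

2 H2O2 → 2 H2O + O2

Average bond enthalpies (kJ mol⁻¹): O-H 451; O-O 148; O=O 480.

Bonds broken (reactants):
  O-H: 4 × 451 = 1804
  O-O: 2 × 148 = 296
  Σ(broken) = 2100 kJ
Bonds formed (products):
  O-H: 4 × 451 = 1804
  O=O: 1 × 480 = 480
  Σ(formed) = 2284 kJ
ΔH = Σ(broken) − Σ(formed) = 2100 − 2284 = −184 kJ

ΔH ≈ −184 kJ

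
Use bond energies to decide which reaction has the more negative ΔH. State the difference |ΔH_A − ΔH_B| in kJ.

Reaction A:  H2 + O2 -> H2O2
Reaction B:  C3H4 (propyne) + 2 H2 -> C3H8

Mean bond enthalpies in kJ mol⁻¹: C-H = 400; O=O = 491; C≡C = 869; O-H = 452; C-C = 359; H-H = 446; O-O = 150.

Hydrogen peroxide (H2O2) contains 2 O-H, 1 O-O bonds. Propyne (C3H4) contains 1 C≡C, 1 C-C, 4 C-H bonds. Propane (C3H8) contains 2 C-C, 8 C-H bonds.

Reaction B, by 81 kJ

Reaction A:
  Bonds broken (reactants):
    H-H: 1 × 446 = 446
    O=O: 1 × 491 = 491
    Σ(broken) = 937 kJ
  Bonds formed (products):
    O-H: 2 × 452 = 904
    O-O: 1 × 150 = 150
    Σ(formed) = 1054 kJ
  ΔH_A = 937 − 1054 = −117 kJ
Reaction B:
  Bonds broken (reactants):
    C≡C: 1 × 869 = 869
    C-C: 1 × 359 = 359
    C-H: 4 × 400 = 1600
    H-H: 2 × 446 = 892
    Σ(broken) = 3720 kJ
  Bonds formed (products):
    C-C: 2 × 359 = 718
    C-H: 8 × 400 = 3200
    Σ(formed) = 3918 kJ
  ΔH_B = 3720 − 3918 = −198 kJ
ΔH_A − ΔH_B = +81 kJ, so reaction B has the more negative ΔH; |ΔH_A − ΔH_B| = 81 kJ.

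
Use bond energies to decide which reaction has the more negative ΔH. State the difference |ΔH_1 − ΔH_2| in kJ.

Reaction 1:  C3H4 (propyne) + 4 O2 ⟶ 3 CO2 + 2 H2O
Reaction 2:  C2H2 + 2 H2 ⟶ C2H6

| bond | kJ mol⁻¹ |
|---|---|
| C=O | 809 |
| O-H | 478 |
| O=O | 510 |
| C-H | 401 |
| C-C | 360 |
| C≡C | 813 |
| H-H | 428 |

Reaction 1:
  Bonds broken (reactants):
    C≡C: 1 × 813 = 813
    C-C: 1 × 360 = 360
    C-H: 4 × 401 = 1604
    O=O: 4 × 510 = 2040
    Σ(broken) = 4817 kJ
  Bonds formed (products):
    C=O: 6 × 809 = 4854
    O-H: 4 × 478 = 1912
    Σ(formed) = 6766 kJ
  ΔH_1 = 4817 − 6766 = −1949 kJ
Reaction 2:
  Bonds broken (reactants):
    C≡C: 1 × 813 = 813
    C-H: 2 × 401 = 802
    H-H: 2 × 428 = 856
    Σ(broken) = 2471 kJ
  Bonds formed (products):
    C-C: 1 × 360 = 360
    C-H: 6 × 401 = 2406
    Σ(formed) = 2766 kJ
  ΔH_2 = 2471 − 2766 = −295 kJ
ΔH_1 − ΔH_2 = −1654 kJ, so reaction 1 has the more negative ΔH; |ΔH_1 − ΔH_2| = 1654 kJ.

Reaction 1, by 1654 kJ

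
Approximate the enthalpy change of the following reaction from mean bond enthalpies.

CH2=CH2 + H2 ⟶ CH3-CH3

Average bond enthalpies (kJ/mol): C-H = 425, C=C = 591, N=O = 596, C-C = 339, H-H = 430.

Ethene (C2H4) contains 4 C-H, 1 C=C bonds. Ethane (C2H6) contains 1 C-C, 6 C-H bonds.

Bonds broken (reactants):
  C-H: 4 × 425 = 1700
  C=C: 1 × 591 = 591
  H-H: 1 × 430 = 430
  Σ(broken) = 2721 kJ
Bonds formed (products):
  C-C: 1 × 339 = 339
  C-H: 6 × 425 = 2550
  Σ(formed) = 2889 kJ
ΔH = Σ(broken) − Σ(formed) = 2721 − 2889 = −168 kJ

ΔH ≈ −168 kJ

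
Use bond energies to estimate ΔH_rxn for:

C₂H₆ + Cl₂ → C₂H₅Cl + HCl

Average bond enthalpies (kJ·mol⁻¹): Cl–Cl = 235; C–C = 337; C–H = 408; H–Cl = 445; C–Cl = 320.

ΔH ≈ −122 kJ

Bonds broken (reactants):
  C–C: 1 × 337 = 337
  C–H: 6 × 408 = 2448
  Cl–Cl: 1 × 235 = 235
  Σ(broken) = 3020 kJ
Bonds formed (products):
  C–C: 1 × 337 = 337
  C–Cl: 1 × 320 = 320
  C–H: 5 × 408 = 2040
  H–Cl: 1 × 445 = 445
  Σ(formed) = 3142 kJ
ΔH = Σ(broken) − Σ(formed) = 3020 − 3142 = −122 kJ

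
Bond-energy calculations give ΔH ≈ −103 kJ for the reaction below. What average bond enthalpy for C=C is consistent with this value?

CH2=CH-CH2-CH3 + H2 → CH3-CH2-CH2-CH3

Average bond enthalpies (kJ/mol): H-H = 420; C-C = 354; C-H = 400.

D(C=C) ≈ 631 kJ/mol

Let D be the C=C bond energy.
Σ(broken) = 2×354 + 8×400 + 1×D + 1×420 = 4328 + D
Σ(formed) = 3×354 + 10×400 = 5062
ΔH = Σ(broken) − Σ(formed) = (4328 + D) − (5062) = −734 + D
Setting this equal to −103 kJ gives D = 631 kJ/mol.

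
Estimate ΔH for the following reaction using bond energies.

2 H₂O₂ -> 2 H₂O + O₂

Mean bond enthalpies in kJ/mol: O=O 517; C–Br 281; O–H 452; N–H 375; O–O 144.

Bonds broken (reactants):
  O–H: 4 × 452 = 1808
  O–O: 2 × 144 = 288
  Σ(broken) = 2096 kJ
Bonds formed (products):
  O–H: 4 × 452 = 1808
  O=O: 1 × 517 = 517
  Σ(formed) = 2325 kJ
ΔH = Σ(broken) − Σ(formed) = 2096 − 2325 = −229 kJ

ΔH ≈ −229 kJ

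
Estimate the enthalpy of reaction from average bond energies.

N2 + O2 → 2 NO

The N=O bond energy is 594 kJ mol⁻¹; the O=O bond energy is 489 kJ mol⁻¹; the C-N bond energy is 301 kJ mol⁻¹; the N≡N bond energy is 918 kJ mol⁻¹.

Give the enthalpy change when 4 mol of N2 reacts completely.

ΔH = +876 kJ

Bonds broken (reactants):
  N≡N: 1 × 918 = 918
  O=O: 1 × 489 = 489
  Σ(broken) = 1407 kJ
Bonds formed (products):
  N=O: 2 × 594 = 1188
  Σ(formed) = 1188 kJ
ΔH = Σ(broken) − Σ(formed) = 1407 − 1188 = +219 kJ
For 4× the reaction as written: 4 × (+219) = +876 kJ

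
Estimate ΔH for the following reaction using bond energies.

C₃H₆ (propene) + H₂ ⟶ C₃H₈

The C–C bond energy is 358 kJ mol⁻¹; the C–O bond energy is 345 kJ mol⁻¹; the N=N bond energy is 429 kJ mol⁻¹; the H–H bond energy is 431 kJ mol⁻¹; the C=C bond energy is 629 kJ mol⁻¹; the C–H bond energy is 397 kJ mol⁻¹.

ΔH ≈ −92 kJ

Bonds broken (reactants):
  C–C: 1 × 358 = 358
  C–H: 6 × 397 = 2382
  C=C: 1 × 629 = 629
  H–H: 1 × 431 = 431
  Σ(broken) = 3800 kJ
Bonds formed (products):
  C–C: 2 × 358 = 716
  C–H: 8 × 397 = 3176
  Σ(formed) = 3892 kJ
ΔH = Σ(broken) − Σ(formed) = 3800 − 3892 = −92 kJ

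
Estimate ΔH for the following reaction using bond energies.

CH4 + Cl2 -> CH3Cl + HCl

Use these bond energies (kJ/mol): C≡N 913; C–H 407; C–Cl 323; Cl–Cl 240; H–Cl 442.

ΔH ≈ −118 kJ

Bonds broken (reactants):
  C–H: 4 × 407 = 1628
  Cl–Cl: 1 × 240 = 240
  Σ(broken) = 1868 kJ
Bonds formed (products):
  C–Cl: 1 × 323 = 323
  C–H: 3 × 407 = 1221
  H–Cl: 1 × 442 = 442
  Σ(formed) = 1986 kJ
ΔH = Σ(broken) − Σ(formed) = 1868 − 1986 = −118 kJ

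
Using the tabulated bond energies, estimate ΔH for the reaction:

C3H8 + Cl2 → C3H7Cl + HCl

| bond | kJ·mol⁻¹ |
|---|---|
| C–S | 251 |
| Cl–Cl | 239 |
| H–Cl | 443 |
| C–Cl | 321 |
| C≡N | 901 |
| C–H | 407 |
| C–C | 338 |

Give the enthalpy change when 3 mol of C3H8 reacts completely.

Bonds broken (reactants):
  C–C: 2 × 338 = 676
  C–H: 8 × 407 = 3256
  Cl–Cl: 1 × 239 = 239
  Σ(broken) = 4171 kJ
Bonds formed (products):
  C–C: 2 × 338 = 676
  C–Cl: 1 × 321 = 321
  C–H: 7 × 407 = 2849
  H–Cl: 1 × 443 = 443
  Σ(formed) = 4289 kJ
ΔH = Σ(broken) − Σ(formed) = 4171 − 4289 = −118 kJ
For 3× the reaction as written: 3 × (−118) = −354 kJ

ΔH = −354 kJ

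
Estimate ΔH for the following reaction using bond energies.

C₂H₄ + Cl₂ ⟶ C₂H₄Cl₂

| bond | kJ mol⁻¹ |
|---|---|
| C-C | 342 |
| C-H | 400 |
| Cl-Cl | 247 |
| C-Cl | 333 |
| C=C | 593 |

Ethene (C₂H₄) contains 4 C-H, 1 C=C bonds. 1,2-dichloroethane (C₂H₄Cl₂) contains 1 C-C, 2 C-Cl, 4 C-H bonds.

ΔH ≈ −168 kJ

Bonds broken (reactants):
  C-H: 4 × 400 = 1600
  C=C: 1 × 593 = 593
  Cl-Cl: 1 × 247 = 247
  Σ(broken) = 2440 kJ
Bonds formed (products):
  C-C: 1 × 342 = 342
  C-Cl: 2 × 333 = 666
  C-H: 4 × 400 = 1600
  Σ(formed) = 2608 kJ
ΔH = Σ(broken) − Σ(formed) = 2440 − 2608 = −168 kJ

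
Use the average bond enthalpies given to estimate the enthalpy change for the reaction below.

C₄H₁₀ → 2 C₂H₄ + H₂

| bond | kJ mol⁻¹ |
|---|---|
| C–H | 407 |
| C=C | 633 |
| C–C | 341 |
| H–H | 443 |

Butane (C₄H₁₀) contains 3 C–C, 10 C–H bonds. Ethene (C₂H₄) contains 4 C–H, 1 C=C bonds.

Bonds broken (reactants):
  C–C: 3 × 341 = 1023
  C–H: 10 × 407 = 4070
  Σ(broken) = 5093 kJ
Bonds formed (products):
  C–H: 8 × 407 = 3256
  C=C: 2 × 633 = 1266
  H–H: 1 × 443 = 443
  Σ(formed) = 4965 kJ
ΔH = Σ(broken) − Σ(formed) = 5093 − 4965 = +128 kJ

ΔH ≈ +128 kJ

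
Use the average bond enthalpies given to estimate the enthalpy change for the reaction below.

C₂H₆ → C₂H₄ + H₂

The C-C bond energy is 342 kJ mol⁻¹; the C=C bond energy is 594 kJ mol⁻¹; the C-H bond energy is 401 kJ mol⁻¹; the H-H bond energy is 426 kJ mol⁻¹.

Bonds broken (reactants):
  C-C: 1 × 342 = 342
  C-H: 6 × 401 = 2406
  Σ(broken) = 2748 kJ
Bonds formed (products):
  C-H: 4 × 401 = 1604
  C=C: 1 × 594 = 594
  H-H: 1 × 426 = 426
  Σ(formed) = 2624 kJ
ΔH = Σ(broken) − Σ(formed) = 2748 − 2624 = +124 kJ

ΔH ≈ +124 kJ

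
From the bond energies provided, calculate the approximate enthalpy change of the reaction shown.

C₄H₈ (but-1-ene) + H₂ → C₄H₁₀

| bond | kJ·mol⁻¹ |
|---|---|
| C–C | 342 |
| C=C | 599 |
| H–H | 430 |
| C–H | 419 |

Bonds broken (reactants):
  C–C: 2 × 342 = 684
  C–H: 8 × 419 = 3352
  C=C: 1 × 599 = 599
  H–H: 1 × 430 = 430
  Σ(broken) = 5065 kJ
Bonds formed (products):
  C–C: 3 × 342 = 1026
  C–H: 10 × 419 = 4190
  Σ(formed) = 5216 kJ
ΔH = Σ(broken) − Σ(formed) = 5065 − 5216 = −151 kJ

ΔH ≈ −151 kJ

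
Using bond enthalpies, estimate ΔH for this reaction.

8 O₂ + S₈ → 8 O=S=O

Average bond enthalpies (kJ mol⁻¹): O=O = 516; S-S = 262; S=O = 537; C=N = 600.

Bonds broken (reactants):
  O=O: 8 × 516 = 4128
  S-S: 8 × 262 = 2096
  Σ(broken) = 6224 kJ
Bonds formed (products):
  S=O: 16 × 537 = 8592
  Σ(formed) = 8592 kJ
ΔH = Σ(broken) − Σ(formed) = 6224 − 8592 = −2368 kJ

ΔH ≈ −2368 kJ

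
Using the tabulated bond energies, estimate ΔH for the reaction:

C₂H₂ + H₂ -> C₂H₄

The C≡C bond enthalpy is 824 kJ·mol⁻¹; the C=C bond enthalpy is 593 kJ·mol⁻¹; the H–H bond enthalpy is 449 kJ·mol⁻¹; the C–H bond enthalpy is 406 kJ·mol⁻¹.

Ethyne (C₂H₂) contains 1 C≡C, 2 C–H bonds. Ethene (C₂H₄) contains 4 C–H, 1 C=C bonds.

ΔH ≈ −132 kJ

Bonds broken (reactants):
  C≡C: 1 × 824 = 824
  C–H: 2 × 406 = 812
  H–H: 1 × 449 = 449
  Σ(broken) = 2085 kJ
Bonds formed (products):
  C–H: 4 × 406 = 1624
  C=C: 1 × 593 = 593
  Σ(formed) = 2217 kJ
ΔH = Σ(broken) − Σ(formed) = 2085 − 2217 = −132 kJ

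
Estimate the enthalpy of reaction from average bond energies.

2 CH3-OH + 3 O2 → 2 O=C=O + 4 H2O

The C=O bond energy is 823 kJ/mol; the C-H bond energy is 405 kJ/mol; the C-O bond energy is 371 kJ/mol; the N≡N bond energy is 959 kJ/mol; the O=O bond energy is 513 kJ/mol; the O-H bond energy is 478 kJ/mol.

ΔH ≈ −1449 kJ

Bonds broken (reactants):
  C-H: 6 × 405 = 2430
  C-O: 2 × 371 = 742
  O-H: 2 × 478 = 956
  O=O: 3 × 513 = 1539
  Σ(broken) = 5667 kJ
Bonds formed (products):
  C=O: 4 × 823 = 3292
  O-H: 8 × 478 = 3824
  Σ(formed) = 7116 kJ
ΔH = Σ(broken) − Σ(formed) = 5667 − 7116 = −1449 kJ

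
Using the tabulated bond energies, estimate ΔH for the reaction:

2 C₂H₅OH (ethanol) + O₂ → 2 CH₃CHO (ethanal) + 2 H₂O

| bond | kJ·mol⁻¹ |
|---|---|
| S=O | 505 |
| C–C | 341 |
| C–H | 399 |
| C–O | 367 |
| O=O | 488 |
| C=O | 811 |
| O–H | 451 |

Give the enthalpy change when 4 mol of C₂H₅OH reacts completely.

Bonds broken (reactants):
  C–C: 2 × 341 = 682
  C–H: 10 × 399 = 3990
  C–O: 2 × 367 = 734
  O–H: 2 × 451 = 902
  O=O: 1 × 488 = 488
  Σ(broken) = 6796 kJ
Bonds formed (products):
  C–C: 2 × 341 = 682
  C–H: 8 × 399 = 3192
  C=O: 2 × 811 = 1622
  O–H: 4 × 451 = 1804
  Σ(formed) = 7300 kJ
ΔH = Σ(broken) − Σ(formed) = 6796 − 7300 = −504 kJ
For 2× the reaction as written: 2 × (−504) = −1008 kJ

ΔH = −1008 kJ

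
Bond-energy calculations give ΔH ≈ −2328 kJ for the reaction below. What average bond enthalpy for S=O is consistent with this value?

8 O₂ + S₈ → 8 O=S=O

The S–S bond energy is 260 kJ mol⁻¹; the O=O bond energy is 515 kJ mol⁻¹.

Let D be the S=O bond energy.
Σ(broken) = 8×515 + 8×260 = 6200
Σ(formed) = 16×D = 16D
ΔH = Σ(broken) − Σ(formed) = (6200) − (16D) = +6200 − 16D
Setting this equal to −2328 kJ gives 16D = 8528, so D = 533 kJ/mol.

D(S=O) ≈ 533 kJ/mol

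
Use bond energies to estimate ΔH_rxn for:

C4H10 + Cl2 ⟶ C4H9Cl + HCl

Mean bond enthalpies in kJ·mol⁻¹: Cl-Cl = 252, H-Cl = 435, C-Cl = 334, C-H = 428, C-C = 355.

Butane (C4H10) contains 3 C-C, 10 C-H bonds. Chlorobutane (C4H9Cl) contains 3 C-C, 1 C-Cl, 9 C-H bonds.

Bonds broken (reactants):
  C-C: 3 × 355 = 1065
  C-H: 10 × 428 = 4280
  Cl-Cl: 1 × 252 = 252
  Σ(broken) = 5597 kJ
Bonds formed (products):
  C-C: 3 × 355 = 1065
  C-Cl: 1 × 334 = 334
  C-H: 9 × 428 = 3852
  H-Cl: 1 × 435 = 435
  Σ(formed) = 5686 kJ
ΔH = Σ(broken) − Σ(formed) = 5597 − 5686 = −89 kJ

ΔH ≈ −89 kJ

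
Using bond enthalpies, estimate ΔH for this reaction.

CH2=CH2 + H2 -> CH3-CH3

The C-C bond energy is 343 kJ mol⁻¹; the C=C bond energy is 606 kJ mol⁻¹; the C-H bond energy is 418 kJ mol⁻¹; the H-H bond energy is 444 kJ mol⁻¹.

Bonds broken (reactants):
  C-H: 4 × 418 = 1672
  C=C: 1 × 606 = 606
  H-H: 1 × 444 = 444
  Σ(broken) = 2722 kJ
Bonds formed (products):
  C-C: 1 × 343 = 343
  C-H: 6 × 418 = 2508
  Σ(formed) = 2851 kJ
ΔH = Σ(broken) − Σ(formed) = 2722 − 2851 = −129 kJ

ΔH ≈ −129 kJ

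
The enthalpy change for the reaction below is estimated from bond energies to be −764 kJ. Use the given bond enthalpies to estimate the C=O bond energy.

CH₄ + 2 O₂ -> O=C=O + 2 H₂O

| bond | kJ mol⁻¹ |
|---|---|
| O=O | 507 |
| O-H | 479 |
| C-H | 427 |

D(C=O) ≈ 785 kJ/mol

Let D be the C=O bond energy.
Σ(broken) = 4×427 + 2×507 = 2722
Σ(formed) = 2×D + 4×479 = 1916 + 2D
ΔH = Σ(broken) − Σ(formed) = (2722) − (1916 + 2D) = +806 − 2D
Setting this equal to −764 kJ gives 2D = 1570, so D = 785 kJ/mol.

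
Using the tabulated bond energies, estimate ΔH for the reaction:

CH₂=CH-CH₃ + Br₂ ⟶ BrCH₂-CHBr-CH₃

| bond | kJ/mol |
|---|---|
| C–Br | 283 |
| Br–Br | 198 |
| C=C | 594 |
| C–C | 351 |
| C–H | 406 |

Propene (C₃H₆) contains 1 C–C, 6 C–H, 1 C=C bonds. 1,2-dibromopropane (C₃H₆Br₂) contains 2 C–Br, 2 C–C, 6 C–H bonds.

ΔH ≈ −125 kJ

Bonds broken (reactants):
  Br–Br: 1 × 198 = 198
  C–C: 1 × 351 = 351
  C–H: 6 × 406 = 2436
  C=C: 1 × 594 = 594
  Σ(broken) = 3579 kJ
Bonds formed (products):
  C–Br: 2 × 283 = 566
  C–C: 2 × 351 = 702
  C–H: 6 × 406 = 2436
  Σ(formed) = 3704 kJ
ΔH = Σ(broken) − Σ(formed) = 3579 − 3704 = −125 kJ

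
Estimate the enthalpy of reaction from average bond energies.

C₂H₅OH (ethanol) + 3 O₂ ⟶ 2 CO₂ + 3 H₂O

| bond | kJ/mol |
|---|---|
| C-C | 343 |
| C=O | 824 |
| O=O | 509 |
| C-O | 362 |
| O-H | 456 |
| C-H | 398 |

ΔH ≈ −1354 kJ

Bonds broken (reactants):
  C-C: 1 × 343 = 343
  C-H: 5 × 398 = 1990
  C-O: 1 × 362 = 362
  O-H: 1 × 456 = 456
  O=O: 3 × 509 = 1527
  Σ(broken) = 4678 kJ
Bonds formed (products):
  C=O: 4 × 824 = 3296
  O-H: 6 × 456 = 2736
  Σ(formed) = 6032 kJ
ΔH = Σ(broken) − Σ(formed) = 4678 − 6032 = −1354 kJ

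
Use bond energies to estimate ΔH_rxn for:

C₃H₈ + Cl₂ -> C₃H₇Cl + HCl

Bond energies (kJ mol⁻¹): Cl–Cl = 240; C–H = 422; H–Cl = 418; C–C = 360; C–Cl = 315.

Bonds broken (reactants):
  C–C: 2 × 360 = 720
  C–H: 8 × 422 = 3376
  Cl–Cl: 1 × 240 = 240
  Σ(broken) = 4336 kJ
Bonds formed (products):
  C–C: 2 × 360 = 720
  C–Cl: 1 × 315 = 315
  C–H: 7 × 422 = 2954
  H–Cl: 1 × 418 = 418
  Σ(formed) = 4407 kJ
ΔH = Σ(broken) − Σ(formed) = 4336 − 4407 = −71 kJ

ΔH ≈ −71 kJ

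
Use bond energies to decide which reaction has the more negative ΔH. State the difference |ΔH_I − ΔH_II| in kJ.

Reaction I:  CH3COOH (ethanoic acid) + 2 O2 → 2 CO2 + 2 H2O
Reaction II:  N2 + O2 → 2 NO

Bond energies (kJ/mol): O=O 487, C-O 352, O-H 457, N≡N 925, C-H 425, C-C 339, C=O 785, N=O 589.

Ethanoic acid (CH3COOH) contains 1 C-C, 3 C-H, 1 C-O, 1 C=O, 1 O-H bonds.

Reaction I, by 1020 kJ

Reaction I:
  Bonds broken (reactants):
    C-C: 1 × 339 = 339
    C-H: 3 × 425 = 1275
    C-O: 1 × 352 = 352
    C=O: 1 × 785 = 785
    O-H: 1 × 457 = 457
    O=O: 2 × 487 = 974
    Σ(broken) = 4182 kJ
  Bonds formed (products):
    C=O: 4 × 785 = 3140
    O-H: 4 × 457 = 1828
    Σ(formed) = 4968 kJ
  ΔH_I = 4182 − 4968 = −786 kJ
Reaction II:
  Bonds broken (reactants):
    N≡N: 1 × 925 = 925
    O=O: 1 × 487 = 487
    Σ(broken) = 1412 kJ
  Bonds formed (products):
    N=O: 2 × 589 = 1178
    Σ(formed) = 1178 kJ
  ΔH_II = 1412 − 1178 = +234 kJ
ΔH_I − ΔH_II = −1020 kJ, so reaction I has the more negative ΔH; |ΔH_I − ΔH_II| = 1020 kJ.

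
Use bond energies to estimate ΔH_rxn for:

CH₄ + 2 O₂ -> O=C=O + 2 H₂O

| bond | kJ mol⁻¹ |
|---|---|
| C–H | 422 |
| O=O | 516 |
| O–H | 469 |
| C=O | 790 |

ΔH ≈ −736 kJ

Bonds broken (reactants):
  C–H: 4 × 422 = 1688
  O=O: 2 × 516 = 1032
  Σ(broken) = 2720 kJ
Bonds formed (products):
  C=O: 2 × 790 = 1580
  O–H: 4 × 469 = 1876
  Σ(formed) = 3456 kJ
ΔH = Σ(broken) − Σ(formed) = 2720 − 3456 = −736 kJ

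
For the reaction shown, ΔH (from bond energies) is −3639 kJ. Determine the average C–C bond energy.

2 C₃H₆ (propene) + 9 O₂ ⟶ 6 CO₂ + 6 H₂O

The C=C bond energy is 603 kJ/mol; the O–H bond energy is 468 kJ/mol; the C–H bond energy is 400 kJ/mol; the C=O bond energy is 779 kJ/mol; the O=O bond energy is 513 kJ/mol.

Let D be the C–C bond energy.
Σ(broken) = 2×D + 12×400 + 2×603 + 9×513 = 10623 + 2D
Σ(formed) = 12×779 + 12×468 = 14964
ΔH = Σ(broken) − Σ(formed) = (10623 + 2D) − (14964) = −4341 + 2D
Setting this equal to −3639 kJ gives 2D = 702, so D = 351 kJ/mol.

D(C–C) ≈ 351 kJ/mol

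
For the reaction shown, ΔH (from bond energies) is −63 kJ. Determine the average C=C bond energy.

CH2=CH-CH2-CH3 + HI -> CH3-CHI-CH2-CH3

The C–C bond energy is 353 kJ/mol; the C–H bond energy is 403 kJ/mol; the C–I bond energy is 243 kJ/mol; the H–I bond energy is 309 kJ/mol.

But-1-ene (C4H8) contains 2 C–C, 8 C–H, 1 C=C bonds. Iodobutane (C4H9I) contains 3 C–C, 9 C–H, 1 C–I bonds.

Let D be the C=C bond energy.
Σ(broken) = 2×353 + 8×403 + 1×D + 1×309 = 4239 + D
Σ(formed) = 3×353 + 9×403 + 1×243 = 4929
ΔH = Σ(broken) − Σ(formed) = (4239 + D) − (4929) = −690 + D
Setting this equal to −63 kJ gives D = 627 kJ/mol.

D(C=C) ≈ 627 kJ/mol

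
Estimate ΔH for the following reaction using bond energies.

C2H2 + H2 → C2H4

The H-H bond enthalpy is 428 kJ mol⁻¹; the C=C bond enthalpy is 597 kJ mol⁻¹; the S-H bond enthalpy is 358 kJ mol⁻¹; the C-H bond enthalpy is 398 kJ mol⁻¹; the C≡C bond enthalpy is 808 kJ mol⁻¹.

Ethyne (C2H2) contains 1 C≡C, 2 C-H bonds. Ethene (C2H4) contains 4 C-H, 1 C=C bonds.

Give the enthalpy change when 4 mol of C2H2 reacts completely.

ΔH = −628 kJ

Bonds broken (reactants):
  C≡C: 1 × 808 = 808
  C-H: 2 × 398 = 796
  H-H: 1 × 428 = 428
  Σ(broken) = 2032 kJ
Bonds formed (products):
  C-H: 4 × 398 = 1592
  C=C: 1 × 597 = 597
  Σ(formed) = 2189 kJ
ΔH = Σ(broken) − Σ(formed) = 2032 − 2189 = −157 kJ
For 4× the reaction as written: 4 × (−157) = −628 kJ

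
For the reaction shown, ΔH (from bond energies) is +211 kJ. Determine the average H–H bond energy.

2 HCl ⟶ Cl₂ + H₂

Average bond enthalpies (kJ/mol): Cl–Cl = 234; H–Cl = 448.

Let D be the H–H bond energy.
Σ(broken) = 2×448 = 896
Σ(formed) = 1×234 + 1×D = 234 + D
ΔH = Σ(broken) − Σ(formed) = (896) − (234 + D) = +662 − D
Setting this equal to +211 kJ gives D = 451 kJ/mol.

D(H–H) ≈ 451 kJ/mol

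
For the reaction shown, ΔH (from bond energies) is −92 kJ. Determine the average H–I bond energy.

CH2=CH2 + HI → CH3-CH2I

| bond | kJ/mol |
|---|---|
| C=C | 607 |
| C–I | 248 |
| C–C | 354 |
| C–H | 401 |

Let D be the H–I bond energy.
Σ(broken) = 4×401 + 1×607 + 1×D = 2211 + D
Σ(formed) = 1×354 + 5×401 + 1×248 = 2607
ΔH = Σ(broken) − Σ(formed) = (2211 + D) − (2607) = −396 + D
Setting this equal to −92 kJ gives D = 304 kJ/mol.

D(H–I) ≈ 304 kJ/mol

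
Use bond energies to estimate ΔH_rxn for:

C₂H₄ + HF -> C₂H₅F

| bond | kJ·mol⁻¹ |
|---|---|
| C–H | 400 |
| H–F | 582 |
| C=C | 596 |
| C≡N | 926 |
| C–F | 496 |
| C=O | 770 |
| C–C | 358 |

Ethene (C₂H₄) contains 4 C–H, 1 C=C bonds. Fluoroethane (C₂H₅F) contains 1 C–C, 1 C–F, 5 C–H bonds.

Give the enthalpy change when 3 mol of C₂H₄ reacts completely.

ΔH = −228 kJ

Bonds broken (reactants):
  C–H: 4 × 400 = 1600
  C=C: 1 × 596 = 596
  H–F: 1 × 582 = 582
  Σ(broken) = 2778 kJ
Bonds formed (products):
  C–C: 1 × 358 = 358
  C–F: 1 × 496 = 496
  C–H: 5 × 400 = 2000
  Σ(formed) = 2854 kJ
ΔH = Σ(broken) − Σ(formed) = 2778 − 2854 = −76 kJ
For 3× the reaction as written: 3 × (−76) = −228 kJ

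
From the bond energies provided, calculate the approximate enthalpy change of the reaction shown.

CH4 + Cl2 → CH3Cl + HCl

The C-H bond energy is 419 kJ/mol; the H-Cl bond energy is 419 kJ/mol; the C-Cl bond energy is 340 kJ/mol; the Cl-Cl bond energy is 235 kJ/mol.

Bonds broken (reactants):
  C-H: 4 × 419 = 1676
  Cl-Cl: 1 × 235 = 235
  Σ(broken) = 1911 kJ
Bonds formed (products):
  C-Cl: 1 × 340 = 340
  C-H: 3 × 419 = 1257
  H-Cl: 1 × 419 = 419
  Σ(formed) = 2016 kJ
ΔH = Σ(broken) − Σ(formed) = 1911 − 2016 = −105 kJ

ΔH ≈ −105 kJ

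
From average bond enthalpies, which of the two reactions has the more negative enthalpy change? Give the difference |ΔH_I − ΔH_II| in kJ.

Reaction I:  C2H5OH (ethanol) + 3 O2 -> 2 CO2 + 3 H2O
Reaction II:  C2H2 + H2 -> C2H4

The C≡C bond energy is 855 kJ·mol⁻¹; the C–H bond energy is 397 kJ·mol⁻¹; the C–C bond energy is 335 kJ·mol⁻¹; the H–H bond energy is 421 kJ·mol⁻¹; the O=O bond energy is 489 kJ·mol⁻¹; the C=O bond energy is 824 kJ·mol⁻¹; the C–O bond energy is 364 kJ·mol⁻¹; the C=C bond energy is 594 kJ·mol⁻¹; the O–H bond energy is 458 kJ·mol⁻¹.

Reaction I:
  Bonds broken (reactants):
    C–C: 1 × 335 = 335
    C–H: 5 × 397 = 1985
    C–O: 1 × 364 = 364
    O–H: 1 × 458 = 458
    O=O: 3 × 489 = 1467
    Σ(broken) = 4609 kJ
  Bonds formed (products):
    C=O: 4 × 824 = 3296
    O–H: 6 × 458 = 2748
    Σ(formed) = 6044 kJ
  ΔH_I = 4609 − 6044 = −1435 kJ
Reaction II:
  Bonds broken (reactants):
    C≡C: 1 × 855 = 855
    C–H: 2 × 397 = 794
    H–H: 1 × 421 = 421
    Σ(broken) = 2070 kJ
  Bonds formed (products):
    C–H: 4 × 397 = 1588
    C=C: 1 × 594 = 594
    Σ(formed) = 2182 kJ
  ΔH_II = 2070 − 2182 = −112 kJ
ΔH_I − ΔH_II = −1323 kJ, so reaction I has the more negative ΔH; |ΔH_I − ΔH_II| = 1323 kJ.

Reaction I, by 1323 kJ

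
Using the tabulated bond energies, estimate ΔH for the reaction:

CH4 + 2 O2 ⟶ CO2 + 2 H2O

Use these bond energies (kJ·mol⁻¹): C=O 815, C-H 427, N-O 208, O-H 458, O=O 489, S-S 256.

Bonds broken (reactants):
  C-H: 4 × 427 = 1708
  O=O: 2 × 489 = 978
  Σ(broken) = 2686 kJ
Bonds formed (products):
  C=O: 2 × 815 = 1630
  O-H: 4 × 458 = 1832
  Σ(formed) = 3462 kJ
ΔH = Σ(broken) − Σ(formed) = 2686 − 3462 = −776 kJ

ΔH ≈ −776 kJ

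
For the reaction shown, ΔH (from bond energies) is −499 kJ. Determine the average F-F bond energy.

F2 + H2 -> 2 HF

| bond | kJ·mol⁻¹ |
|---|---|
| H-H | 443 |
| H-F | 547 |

Let D be the F-F bond energy.
Σ(broken) = 1×D + 1×443 = 443 + D
Σ(formed) = 2×547 = 1094
ΔH = Σ(broken) − Σ(formed) = (443 + D) − (1094) = −651 + D
Setting this equal to −499 kJ gives D = 152 kJ/mol.

D(F-F) ≈ 152 kJ/mol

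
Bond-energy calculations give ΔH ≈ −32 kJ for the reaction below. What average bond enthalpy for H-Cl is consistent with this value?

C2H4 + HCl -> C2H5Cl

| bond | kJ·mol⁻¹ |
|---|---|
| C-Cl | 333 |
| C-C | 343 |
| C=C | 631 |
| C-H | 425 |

D(H-Cl) ≈ 438 kJ/mol

Let D be the H-Cl bond energy.
Σ(broken) = 4×425 + 1×631 + 1×D = 2331 + D
Σ(formed) = 1×343 + 1×333 + 5×425 = 2801
ΔH = Σ(broken) − Σ(formed) = (2331 + D) − (2801) = −470 + D
Setting this equal to −32 kJ gives D = 438 kJ/mol.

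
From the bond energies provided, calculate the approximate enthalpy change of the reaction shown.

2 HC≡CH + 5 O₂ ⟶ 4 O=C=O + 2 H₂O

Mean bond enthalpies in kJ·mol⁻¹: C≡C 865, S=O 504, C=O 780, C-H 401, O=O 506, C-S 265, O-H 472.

Bonds broken (reactants):
  C≡C: 2 × 865 = 1730
  C-H: 4 × 401 = 1604
  O=O: 5 × 506 = 2530
  Σ(broken) = 5864 kJ
Bonds formed (products):
  C=O: 8 × 780 = 6240
  O-H: 4 × 472 = 1888
  Σ(formed) = 8128 kJ
ΔH = Σ(broken) − Σ(formed) = 5864 − 8128 = −2264 kJ

ΔH ≈ −2264 kJ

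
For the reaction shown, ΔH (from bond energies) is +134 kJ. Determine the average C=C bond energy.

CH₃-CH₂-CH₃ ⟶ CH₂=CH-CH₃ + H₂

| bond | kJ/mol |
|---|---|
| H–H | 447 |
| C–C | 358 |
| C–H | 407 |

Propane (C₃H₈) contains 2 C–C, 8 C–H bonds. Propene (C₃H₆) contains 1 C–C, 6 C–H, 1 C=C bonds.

D(C=C) ≈ 591 kJ/mol

Let D be the C=C bond energy.
Σ(broken) = 2×358 + 8×407 = 3972
Σ(formed) = 1×358 + 6×407 + 1×D + 1×447 = 3247 + D
ΔH = Σ(broken) − Σ(formed) = (3972) − (3247 + D) = +725 − D
Setting this equal to +134 kJ gives D = 591 kJ/mol.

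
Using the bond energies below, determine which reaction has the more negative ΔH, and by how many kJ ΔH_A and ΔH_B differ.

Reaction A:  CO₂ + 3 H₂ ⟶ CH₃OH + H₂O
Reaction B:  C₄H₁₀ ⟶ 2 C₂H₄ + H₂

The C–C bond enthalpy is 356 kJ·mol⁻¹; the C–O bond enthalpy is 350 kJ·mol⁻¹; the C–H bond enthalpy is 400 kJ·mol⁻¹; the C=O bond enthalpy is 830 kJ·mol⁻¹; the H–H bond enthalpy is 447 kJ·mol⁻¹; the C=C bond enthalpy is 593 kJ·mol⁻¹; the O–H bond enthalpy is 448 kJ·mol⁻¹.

Reaction A:
  Bonds broken (reactants):
    C=O: 2 × 830 = 1660
    H–H: 3 × 447 = 1341
    Σ(broken) = 3001 kJ
  Bonds formed (products):
    C–H: 3 × 400 = 1200
    C–O: 1 × 350 = 350
    O–H: 3 × 448 = 1344
    Σ(formed) = 2894 kJ
  ΔH_A = 3001 − 2894 = +107 kJ
Reaction B:
  Bonds broken (reactants):
    C–C: 3 × 356 = 1068
    C–H: 10 × 400 = 4000
    Σ(broken) = 5068 kJ
  Bonds formed (products):
    C–H: 8 × 400 = 3200
    C=C: 2 × 593 = 1186
    H–H: 1 × 447 = 447
    Σ(formed) = 4833 kJ
  ΔH_B = 5068 − 4833 = +235 kJ
ΔH_A − ΔH_B = −128 kJ, so reaction A has the more negative ΔH; |ΔH_A − ΔH_B| = 128 kJ.

Reaction A, by 128 kJ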